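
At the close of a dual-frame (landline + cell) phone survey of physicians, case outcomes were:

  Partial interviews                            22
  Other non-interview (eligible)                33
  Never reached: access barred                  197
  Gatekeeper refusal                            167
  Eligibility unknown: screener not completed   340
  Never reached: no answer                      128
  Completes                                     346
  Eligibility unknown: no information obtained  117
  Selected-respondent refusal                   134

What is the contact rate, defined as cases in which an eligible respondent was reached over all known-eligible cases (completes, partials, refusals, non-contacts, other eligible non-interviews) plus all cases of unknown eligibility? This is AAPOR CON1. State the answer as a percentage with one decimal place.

Refusals = 167 + 134 = 301
Never reached = 128 + 197 = 325
Unknown if eligible = 340 + 117 = 457
Num = 346 + 22 + 301 + 33 = 702
Denominator = 346 + 22 + 301 + 325 + 33 + 457 = 1484
CON1 = 702 / 1484 = 0.4730

47.3%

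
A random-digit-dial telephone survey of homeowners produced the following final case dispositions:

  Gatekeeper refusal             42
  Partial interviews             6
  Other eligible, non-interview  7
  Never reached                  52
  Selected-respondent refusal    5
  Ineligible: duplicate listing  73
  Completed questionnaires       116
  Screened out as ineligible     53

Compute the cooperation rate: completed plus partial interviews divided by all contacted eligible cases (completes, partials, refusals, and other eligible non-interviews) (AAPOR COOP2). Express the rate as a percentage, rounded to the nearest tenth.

Refused = 42 + 5 = 47
Screened out, ineligible = 53 + 73 = 126
Num → 116 + 6 = 122
Denominator → 116 + 6 + 47 + 7 = 176
COOP2 = 122 / 176 = 0.6932

69.3%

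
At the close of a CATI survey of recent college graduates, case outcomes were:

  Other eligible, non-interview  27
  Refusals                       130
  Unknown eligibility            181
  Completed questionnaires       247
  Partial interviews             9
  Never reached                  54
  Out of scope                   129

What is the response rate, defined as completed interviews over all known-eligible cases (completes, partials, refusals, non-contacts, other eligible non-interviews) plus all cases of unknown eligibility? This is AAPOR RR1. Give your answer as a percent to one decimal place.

Num → 247
Denom → 247 + 9 + 130 + 54 + 27 + 181 = 648
RR1 = 247 / 648 = 0.3812

38.1%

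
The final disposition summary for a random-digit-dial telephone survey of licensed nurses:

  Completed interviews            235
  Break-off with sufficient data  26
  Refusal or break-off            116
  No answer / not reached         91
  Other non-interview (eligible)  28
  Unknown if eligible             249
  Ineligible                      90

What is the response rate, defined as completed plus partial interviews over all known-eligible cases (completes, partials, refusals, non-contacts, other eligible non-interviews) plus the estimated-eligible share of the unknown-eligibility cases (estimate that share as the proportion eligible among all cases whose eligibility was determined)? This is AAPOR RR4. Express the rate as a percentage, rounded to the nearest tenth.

36.9%

Top → 235 + 26 = 261
Known eligible → 235 + 26 + 116 + 91 + 28 = 496
e = 496 / (496 + 90) = 496 / 586 = 0.8464
e × U → 0.8464 × 249 = 210.75
Base → 496 + 210.75 = 706.75
RR4 = 261 / 706.75 = 0.3693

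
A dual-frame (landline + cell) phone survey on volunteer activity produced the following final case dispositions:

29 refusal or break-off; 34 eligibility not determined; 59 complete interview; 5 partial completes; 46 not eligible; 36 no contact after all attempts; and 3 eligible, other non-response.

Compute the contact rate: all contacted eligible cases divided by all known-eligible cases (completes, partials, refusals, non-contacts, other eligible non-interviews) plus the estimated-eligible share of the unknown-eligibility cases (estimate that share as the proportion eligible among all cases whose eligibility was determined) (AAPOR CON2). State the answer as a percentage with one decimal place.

61.1%

Top: 59 + 5 + 29 + 3 = 96
Determined eligible: 59 + 5 + 29 + 36 + 3 = 132
e = 132 / (132 + 46) = 132 / 178 = 0.7416
Eligible share of unknowns: 0.7416 × 34 = 25.21
Denom: 132 + 25.21 = 157.21
CON2 = 96 / 157.21 = 0.6106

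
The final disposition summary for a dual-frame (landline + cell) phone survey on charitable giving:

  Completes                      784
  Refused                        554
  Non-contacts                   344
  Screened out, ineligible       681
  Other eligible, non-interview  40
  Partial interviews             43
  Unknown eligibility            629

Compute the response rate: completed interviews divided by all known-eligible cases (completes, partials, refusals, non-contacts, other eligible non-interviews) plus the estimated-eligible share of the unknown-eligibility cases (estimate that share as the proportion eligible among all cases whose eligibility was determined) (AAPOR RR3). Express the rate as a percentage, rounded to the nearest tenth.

Top = 784
Known eligible = 784 + 43 + 554 + 344 + 40 = 1765
e = 1765 / (1765 + 681) = 1765 / 2446 = 0.7216
Estimated eligible among unknowns = 0.7216 × 629 = 453.89
Denominator = 1765 + 453.89 = 2218.89
RR3 = 784 / 2218.89 = 0.3533

35.3%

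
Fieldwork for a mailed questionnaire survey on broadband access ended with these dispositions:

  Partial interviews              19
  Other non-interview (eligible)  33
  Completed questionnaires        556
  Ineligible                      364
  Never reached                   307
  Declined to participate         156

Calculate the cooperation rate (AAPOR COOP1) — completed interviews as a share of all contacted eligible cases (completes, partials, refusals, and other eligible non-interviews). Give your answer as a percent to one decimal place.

Num: 556
Denominator: 556 + 19 + 156 + 33 = 764
COOP1 = 556 / 764 = 0.7277

72.8%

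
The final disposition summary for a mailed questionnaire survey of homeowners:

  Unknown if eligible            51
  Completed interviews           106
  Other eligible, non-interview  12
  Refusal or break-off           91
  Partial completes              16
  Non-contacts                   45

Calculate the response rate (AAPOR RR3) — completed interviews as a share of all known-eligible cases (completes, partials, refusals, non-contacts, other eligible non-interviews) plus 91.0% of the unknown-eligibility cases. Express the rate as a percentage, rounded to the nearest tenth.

33.5%

Num = 106
Known eligible = 106 + 16 + 91 + 45 + 12 = 270
Estimated eligible among unknowns = 0.9100 × 51 = 46.41
Denominator = 270 + 46.41 = 316.41
RR3 = 106 / 316.41 = 0.3350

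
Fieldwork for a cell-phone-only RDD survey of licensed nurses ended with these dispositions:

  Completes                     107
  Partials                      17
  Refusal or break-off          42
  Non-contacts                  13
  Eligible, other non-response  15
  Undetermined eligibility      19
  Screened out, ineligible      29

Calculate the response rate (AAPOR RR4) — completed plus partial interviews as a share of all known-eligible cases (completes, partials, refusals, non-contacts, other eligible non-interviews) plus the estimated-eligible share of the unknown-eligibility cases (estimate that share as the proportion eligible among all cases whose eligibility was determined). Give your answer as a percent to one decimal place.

58.9%

Top = 107 + 17 = 124
Eligible (known) = 107 + 17 + 42 + 13 + 15 = 194
e = 194 / (194 + 29) = 194 / 223 = 0.8700
e × U = 0.8700 × 19 = 16.53
Denominator = 194 + 16.53 = 210.53
RR4 = 124 / 210.53 = 0.5890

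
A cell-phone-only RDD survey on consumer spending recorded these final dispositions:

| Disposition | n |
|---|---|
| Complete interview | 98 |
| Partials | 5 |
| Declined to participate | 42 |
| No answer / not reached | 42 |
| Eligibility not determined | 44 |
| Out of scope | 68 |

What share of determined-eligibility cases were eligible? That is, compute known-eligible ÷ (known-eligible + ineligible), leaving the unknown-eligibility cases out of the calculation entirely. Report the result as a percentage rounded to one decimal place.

Eligible (known) → 98 + 5 + 42 + 42 = 187
e = 187 / (187 + 68) = 187 / 255 = 0.7333

73.3%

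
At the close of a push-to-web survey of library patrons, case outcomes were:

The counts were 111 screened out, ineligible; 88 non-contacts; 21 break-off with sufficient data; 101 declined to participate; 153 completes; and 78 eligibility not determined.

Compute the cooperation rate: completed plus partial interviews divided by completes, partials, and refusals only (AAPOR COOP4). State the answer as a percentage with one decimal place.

Top = 153 + 21 = 174
Base = 153 + 21 + 101 = 275
COOP4 = 174 / 275 = 0.6327

63.3%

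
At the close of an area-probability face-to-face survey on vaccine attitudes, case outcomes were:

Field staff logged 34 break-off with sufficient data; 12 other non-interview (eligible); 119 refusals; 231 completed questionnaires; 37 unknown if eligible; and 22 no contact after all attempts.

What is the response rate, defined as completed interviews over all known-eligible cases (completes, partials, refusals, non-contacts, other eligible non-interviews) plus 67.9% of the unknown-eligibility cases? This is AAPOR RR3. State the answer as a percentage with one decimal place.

Num: 231
Determined eligible: 231 + 34 + 119 + 22 + 12 = 418
Estimated eligible among unknowns: 0.6790 × 37 = 25.12
Base: 418 + 25.12 = 443.12
RR3 = 231 / 443.12 = 0.5213

52.1%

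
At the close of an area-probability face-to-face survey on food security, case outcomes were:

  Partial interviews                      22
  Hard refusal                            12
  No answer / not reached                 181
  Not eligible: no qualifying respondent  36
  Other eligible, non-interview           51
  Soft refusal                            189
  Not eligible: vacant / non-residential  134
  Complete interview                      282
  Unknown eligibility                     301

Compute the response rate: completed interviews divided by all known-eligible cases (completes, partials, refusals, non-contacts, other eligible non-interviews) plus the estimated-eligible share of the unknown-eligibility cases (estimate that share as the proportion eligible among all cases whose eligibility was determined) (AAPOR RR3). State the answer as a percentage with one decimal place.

Refusal or break-off = 12 + 189 = 201
Not eligible = 36 + 134 = 170
Numerator = 282
Known eligible = 282 + 22 + 201 + 181 + 51 = 737
e = 737 / (737 + 170) = 737 / 907 = 0.8126
e × U = 0.8126 × 301 = 244.59
Denominator = 737 + 244.59 = 981.59
RR3 = 282 / 981.59 = 0.2873

28.7%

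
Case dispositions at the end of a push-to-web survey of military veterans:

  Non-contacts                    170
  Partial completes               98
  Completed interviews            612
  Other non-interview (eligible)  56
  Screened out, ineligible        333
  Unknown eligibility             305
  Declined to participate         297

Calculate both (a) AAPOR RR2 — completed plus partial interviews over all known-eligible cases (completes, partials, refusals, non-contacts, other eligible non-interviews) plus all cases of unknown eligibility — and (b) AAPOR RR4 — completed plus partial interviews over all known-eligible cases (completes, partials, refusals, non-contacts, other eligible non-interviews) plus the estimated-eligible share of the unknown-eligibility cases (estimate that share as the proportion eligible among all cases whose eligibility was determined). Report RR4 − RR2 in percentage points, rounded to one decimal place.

Top = 612 + 98 = 710
Denom = 612 + 98 + 297 + 170 + 56 + 305 = 1538
RR2 = 710 / 1538 = 0.4616
Eligible (known) = 612 + 98 + 297 + 170 + 56 = 1233
e = 1233 / (1233 + 333) = 1233 / 1566 = 0.7874
Eligible share of unknowns = 0.7874 × 305 = 240.16
Denom = 1233 + 240.16 = 1473.16
RR4 = 710 / 1473.16 = 0.4820
Difference = 48.20 − 46.16 = 2.04 percentage points

2.0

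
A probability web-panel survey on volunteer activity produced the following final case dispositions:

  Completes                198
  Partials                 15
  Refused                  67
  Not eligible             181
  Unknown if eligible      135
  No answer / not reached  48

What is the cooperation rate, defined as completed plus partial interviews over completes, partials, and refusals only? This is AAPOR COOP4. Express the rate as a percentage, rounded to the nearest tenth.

76.1%

Num → 198 + 15 = 213
Base → 198 + 15 + 67 = 280
COOP4 = 213 / 280 = 0.7607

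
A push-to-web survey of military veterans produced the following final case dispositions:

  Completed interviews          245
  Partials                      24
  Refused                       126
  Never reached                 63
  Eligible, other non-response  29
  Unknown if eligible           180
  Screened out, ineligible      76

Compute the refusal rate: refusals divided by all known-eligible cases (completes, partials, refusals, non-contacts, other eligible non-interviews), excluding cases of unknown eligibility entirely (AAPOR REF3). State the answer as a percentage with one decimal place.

Top: 126
Denominator: 245 + 24 + 126 + 63 + 29 = 487
REF3 = 126 / 487 = 0.2587

25.9%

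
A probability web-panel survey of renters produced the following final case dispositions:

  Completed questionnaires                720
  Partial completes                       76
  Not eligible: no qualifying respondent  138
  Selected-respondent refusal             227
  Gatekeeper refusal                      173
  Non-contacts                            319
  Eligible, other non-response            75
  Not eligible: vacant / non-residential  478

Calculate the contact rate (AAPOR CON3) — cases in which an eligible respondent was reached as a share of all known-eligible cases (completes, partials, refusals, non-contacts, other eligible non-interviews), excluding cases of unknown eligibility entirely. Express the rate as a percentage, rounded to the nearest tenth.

79.9%

Declined to participate = 173 + 227 = 400
Screened out, ineligible = 138 + 478 = 616
Numerator: 720 + 76 + 400 + 75 = 1271
Base: 720 + 76 + 400 + 319 + 75 = 1590
CON3 = 1271 / 1590 = 0.7994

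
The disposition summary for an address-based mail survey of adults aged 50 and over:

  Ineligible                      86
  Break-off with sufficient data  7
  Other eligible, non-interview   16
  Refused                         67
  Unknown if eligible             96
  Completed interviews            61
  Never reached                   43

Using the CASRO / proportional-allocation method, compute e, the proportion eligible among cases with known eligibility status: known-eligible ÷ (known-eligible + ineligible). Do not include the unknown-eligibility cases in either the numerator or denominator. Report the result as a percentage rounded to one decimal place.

69.3%

Known eligible: 61 + 7 + 67 + 43 + 16 = 194
e = 194 / (194 + 86) = 194 / 280 = 0.6929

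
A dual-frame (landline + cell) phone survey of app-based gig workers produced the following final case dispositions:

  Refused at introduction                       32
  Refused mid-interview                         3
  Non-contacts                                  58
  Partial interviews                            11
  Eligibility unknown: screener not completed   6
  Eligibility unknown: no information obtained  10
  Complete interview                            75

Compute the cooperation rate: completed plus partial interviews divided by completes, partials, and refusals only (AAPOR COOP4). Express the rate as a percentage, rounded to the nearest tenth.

71.1%

Refusals = 32 + 3 = 35
Unknown eligibility = 6 + 10 = 16
Top = 75 + 11 = 86
Denom = 75 + 11 + 35 = 121
COOP4 = 86 / 121 = 0.7107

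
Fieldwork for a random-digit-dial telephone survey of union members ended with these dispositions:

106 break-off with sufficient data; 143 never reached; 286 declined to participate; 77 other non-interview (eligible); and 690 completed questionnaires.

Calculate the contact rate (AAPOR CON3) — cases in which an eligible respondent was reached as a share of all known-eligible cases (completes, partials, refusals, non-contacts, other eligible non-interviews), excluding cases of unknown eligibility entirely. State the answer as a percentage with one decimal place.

89.0%

Numerator = 690 + 106 + 286 + 77 = 1159
Denom = 690 + 106 + 286 + 143 + 77 = 1302
CON3 = 1159 / 1302 = 0.8902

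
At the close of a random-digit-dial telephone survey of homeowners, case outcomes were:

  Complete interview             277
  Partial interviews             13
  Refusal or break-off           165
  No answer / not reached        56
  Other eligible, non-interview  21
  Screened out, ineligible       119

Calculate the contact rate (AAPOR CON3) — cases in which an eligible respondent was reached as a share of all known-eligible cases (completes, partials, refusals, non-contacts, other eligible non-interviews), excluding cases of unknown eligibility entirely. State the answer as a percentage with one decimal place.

Top: 277 + 13 + 165 + 21 = 476
Base: 277 + 13 + 165 + 56 + 21 = 532
CON3 = 476 / 532 = 0.8947

89.5%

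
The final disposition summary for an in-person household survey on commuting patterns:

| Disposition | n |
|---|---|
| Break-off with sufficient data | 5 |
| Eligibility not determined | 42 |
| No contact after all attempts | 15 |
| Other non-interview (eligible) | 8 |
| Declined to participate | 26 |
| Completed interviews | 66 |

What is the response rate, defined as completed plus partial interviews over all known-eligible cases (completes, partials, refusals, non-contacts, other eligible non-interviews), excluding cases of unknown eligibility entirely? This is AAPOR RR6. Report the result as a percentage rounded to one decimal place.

59.2%

Num = 66 + 5 = 71
Denom = 66 + 5 + 26 + 15 + 8 = 120
RR6 = 71 / 120 = 0.5917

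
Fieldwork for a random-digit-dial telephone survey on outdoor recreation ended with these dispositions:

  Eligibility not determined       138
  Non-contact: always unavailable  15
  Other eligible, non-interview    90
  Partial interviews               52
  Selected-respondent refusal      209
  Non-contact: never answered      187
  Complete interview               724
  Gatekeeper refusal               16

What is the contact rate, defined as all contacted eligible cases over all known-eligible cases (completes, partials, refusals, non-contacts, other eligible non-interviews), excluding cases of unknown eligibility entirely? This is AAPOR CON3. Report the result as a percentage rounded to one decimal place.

Declined to participate = 16 + 209 = 225
Never reached = 187 + 15 = 202
Numerator = 724 + 52 + 225 + 90 = 1091
Denom = 724 + 52 + 225 + 202 + 90 = 1293
CON3 = 1091 / 1293 = 0.8438

84.4%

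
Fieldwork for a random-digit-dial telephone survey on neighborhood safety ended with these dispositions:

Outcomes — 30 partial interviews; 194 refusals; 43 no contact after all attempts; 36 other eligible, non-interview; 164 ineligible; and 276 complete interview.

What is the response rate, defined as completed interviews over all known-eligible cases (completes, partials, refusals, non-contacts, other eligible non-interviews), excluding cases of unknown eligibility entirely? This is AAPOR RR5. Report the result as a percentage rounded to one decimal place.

47.7%

Num → 276
Denominator → 276 + 30 + 194 + 43 + 36 = 579
RR5 = 276 / 579 = 0.4767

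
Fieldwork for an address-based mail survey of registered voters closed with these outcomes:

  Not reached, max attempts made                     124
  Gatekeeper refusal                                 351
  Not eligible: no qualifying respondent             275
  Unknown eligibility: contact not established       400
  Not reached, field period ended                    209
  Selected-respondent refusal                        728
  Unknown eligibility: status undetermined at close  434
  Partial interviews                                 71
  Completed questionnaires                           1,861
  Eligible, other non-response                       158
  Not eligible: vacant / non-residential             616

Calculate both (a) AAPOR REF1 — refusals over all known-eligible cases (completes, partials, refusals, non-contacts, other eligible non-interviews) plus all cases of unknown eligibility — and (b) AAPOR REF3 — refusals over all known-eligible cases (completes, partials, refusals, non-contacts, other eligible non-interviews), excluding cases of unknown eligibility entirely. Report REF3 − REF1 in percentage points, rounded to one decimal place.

5.9

Refusal or break-off = 351 + 728 = 1079
Non-contacts = 209 + 124 = 333
Undetermined eligibility = 400 + 434 = 834
Out of scope = 275 + 616 = 891
Top = 1079
Denominator = 1861 + 71 + 1079 + 333 + 158 + 834 = 4336
REF1 = 1079 / 4336 = 0.2488
Denominator = 1861 + 71 + 1079 + 333 + 158 = 3502
REF3 = 1079 / 3502 = 0.3081
Difference = 30.81 − 24.88 = 5.93 percentage points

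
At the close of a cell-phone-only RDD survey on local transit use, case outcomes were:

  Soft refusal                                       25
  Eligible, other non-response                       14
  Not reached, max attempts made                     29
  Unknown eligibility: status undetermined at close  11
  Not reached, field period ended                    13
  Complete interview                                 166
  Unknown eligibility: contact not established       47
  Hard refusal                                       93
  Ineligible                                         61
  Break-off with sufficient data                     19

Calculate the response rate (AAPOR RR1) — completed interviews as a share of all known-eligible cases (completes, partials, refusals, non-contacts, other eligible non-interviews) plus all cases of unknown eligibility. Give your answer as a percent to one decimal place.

Refused = 93 + 25 = 118
Never reached = 13 + 29 = 42
Unknown if eligible = 47 + 11 = 58
Num: 166
Denom: 166 + 19 + 118 + 42 + 14 + 58 = 417
RR1 = 166 / 417 = 0.3981

39.8%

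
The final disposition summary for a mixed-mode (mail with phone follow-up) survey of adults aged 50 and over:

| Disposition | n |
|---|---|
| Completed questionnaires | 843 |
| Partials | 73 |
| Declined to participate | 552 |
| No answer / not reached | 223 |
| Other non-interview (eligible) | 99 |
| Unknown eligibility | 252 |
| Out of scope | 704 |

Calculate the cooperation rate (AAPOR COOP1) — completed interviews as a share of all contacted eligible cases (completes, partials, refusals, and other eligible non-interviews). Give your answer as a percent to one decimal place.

53.8%

Numerator = 843
Denominator = 843 + 73 + 552 + 99 = 1567
COOP1 = 843 / 1567 = 0.5380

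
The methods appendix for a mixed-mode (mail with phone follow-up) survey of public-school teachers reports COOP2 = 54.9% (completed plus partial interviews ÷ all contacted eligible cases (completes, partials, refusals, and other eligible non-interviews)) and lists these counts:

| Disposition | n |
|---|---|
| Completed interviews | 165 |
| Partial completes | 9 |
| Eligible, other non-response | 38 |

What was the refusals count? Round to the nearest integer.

Top → 165 + 9 = 174
COOP2 = 174 / D = 0.549
D = 174 / 0.549 = 316.9
Remaining denominator categories sum to 212
refusals = 316.9 − 212 ≈ 105

105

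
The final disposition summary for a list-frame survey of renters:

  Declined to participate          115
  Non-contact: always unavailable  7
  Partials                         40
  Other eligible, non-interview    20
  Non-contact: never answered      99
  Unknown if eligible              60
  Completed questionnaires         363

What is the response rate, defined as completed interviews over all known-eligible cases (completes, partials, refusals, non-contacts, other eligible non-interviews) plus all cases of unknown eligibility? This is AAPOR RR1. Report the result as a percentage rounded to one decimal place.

51.6%

No contact after all attempts = 99 + 7 = 106
Top = 363
Base = 363 + 40 + 115 + 106 + 20 + 60 = 704
RR1 = 363 / 704 = 0.5156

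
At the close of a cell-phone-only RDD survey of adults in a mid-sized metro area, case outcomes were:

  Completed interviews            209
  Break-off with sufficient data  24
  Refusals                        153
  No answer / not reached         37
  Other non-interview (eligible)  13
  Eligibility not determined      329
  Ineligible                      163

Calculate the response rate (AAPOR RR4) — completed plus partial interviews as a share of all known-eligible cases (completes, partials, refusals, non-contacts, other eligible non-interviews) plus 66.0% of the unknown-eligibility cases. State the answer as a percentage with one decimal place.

Top = 209 + 24 = 233
Determined eligible = 209 + 24 + 153 + 37 + 13 = 436
Eligible share of unknowns = 0.6600 × 329 = 217.14
Denominator = 436 + 217.14 = 653.14
RR4 = 233 / 653.14 = 0.3567

35.7%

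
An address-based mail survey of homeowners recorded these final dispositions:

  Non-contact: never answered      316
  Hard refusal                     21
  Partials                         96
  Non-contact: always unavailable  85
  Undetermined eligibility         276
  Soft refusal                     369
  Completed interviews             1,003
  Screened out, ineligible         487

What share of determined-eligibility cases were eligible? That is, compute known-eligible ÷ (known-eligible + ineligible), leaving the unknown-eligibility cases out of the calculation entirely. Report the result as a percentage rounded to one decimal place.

79.5%

Refusals = 21 + 369 = 390
Never reached = 316 + 85 = 401
Determined eligible = 1003 + 96 + 390 + 401 = 1890
e = 1890 / (1890 + 487) = 1890 / 2377 = 0.7951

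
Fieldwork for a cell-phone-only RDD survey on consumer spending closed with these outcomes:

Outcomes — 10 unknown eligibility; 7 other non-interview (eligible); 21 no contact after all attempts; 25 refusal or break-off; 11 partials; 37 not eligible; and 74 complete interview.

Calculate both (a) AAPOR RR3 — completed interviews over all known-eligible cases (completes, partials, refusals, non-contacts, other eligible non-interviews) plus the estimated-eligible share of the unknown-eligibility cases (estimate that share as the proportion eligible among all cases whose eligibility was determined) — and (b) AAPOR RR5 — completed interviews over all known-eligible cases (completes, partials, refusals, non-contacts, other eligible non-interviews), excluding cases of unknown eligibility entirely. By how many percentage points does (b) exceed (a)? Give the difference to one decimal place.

2.9

Num: 74
Known eligible: 74 + 11 + 25 + 21 + 7 = 138
e = 138 / (138 + 37) = 138 / 175 = 0.7886
e × U: 0.7886 × 10 = 7.89
Base: 138 + 7.89 = 145.89
RR3 = 74 / 145.89 = 0.5072
Base: 74 + 11 + 25 + 21 + 7 = 138
RR5 = 74 / 138 = 0.5362
Difference = 53.62 − 50.72 = 2.90 percentage points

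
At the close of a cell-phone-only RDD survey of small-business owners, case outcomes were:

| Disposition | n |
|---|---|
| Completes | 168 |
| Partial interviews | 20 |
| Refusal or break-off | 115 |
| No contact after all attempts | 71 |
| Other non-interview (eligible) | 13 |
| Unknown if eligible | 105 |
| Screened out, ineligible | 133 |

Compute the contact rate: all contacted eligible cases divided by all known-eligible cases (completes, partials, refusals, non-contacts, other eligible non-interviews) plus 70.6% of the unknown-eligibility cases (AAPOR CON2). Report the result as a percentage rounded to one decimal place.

Num = 168 + 20 + 115 + 13 = 316
Eligible (known) = 168 + 20 + 115 + 71 + 13 = 387
Estimated eligible among unknowns = 0.7060 × 105 = 74.13
Denominator = 387 + 74.13 = 461.13
CON2 = 316 / 461.13 = 0.6853

68.5%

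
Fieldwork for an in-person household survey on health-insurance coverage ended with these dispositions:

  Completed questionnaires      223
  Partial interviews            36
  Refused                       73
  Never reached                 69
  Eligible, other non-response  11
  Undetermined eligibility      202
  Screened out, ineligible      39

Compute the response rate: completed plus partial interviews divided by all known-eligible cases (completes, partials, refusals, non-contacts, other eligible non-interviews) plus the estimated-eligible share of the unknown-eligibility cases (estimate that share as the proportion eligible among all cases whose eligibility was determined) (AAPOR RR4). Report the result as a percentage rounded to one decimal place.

Num = 223 + 36 = 259
Determined eligible = 223 + 36 + 73 + 69 + 11 = 412
e = 412 / (412 + 39) = 412 / 451 = 0.9135
Eligible share of unknowns = 0.9135 × 202 = 184.53
Denominator = 412 + 184.53 = 596.53
RR4 = 259 / 596.53 = 0.4342

43.4%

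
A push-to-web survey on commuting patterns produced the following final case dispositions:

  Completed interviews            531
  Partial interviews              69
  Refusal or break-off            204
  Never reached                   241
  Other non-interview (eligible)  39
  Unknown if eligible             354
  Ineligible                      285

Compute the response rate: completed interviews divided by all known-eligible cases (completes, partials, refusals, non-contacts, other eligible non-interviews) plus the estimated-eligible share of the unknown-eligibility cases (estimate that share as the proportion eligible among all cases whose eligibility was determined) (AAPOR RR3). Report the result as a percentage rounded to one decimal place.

38.9%

Top = 531
Eligible (known) = 531 + 69 + 204 + 241 + 39 = 1084
e = 1084 / (1084 + 285) = 1084 / 1369 = 0.7918
Eligible share of unknowns = 0.7918 × 354 = 280.30
Denom = 1084 + 280.30 = 1364.30
RR3 = 531 / 1364.30 = 0.3892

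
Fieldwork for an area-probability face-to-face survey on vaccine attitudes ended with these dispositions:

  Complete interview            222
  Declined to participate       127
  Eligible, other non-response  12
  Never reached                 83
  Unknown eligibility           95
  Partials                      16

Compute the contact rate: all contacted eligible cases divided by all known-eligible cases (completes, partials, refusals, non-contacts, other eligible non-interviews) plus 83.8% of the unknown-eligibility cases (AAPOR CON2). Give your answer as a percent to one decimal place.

Top → 222 + 16 + 127 + 12 = 377
Eligible (known) → 222 + 16 + 127 + 83 + 12 = 460
Estimated eligible among unknowns → 0.8380 × 95 = 79.61
Denominator → 460 + 79.61 = 539.61
CON2 = 377 / 539.61 = 0.6987

69.9%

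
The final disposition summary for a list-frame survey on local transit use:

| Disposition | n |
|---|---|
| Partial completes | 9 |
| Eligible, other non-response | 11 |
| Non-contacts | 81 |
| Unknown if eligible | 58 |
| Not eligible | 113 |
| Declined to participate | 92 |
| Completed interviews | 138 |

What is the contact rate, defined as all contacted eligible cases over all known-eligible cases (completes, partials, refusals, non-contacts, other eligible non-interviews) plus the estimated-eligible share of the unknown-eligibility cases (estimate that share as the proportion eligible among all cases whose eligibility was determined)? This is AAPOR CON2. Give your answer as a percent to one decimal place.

66.8%

Numerator: 138 + 9 + 92 + 11 = 250
Eligible (known): 138 + 9 + 92 + 81 + 11 = 331
e = 331 / (331 + 113) = 331 / 444 = 0.7455
e × U: 0.7455 × 58 = 43.24
Denom: 331 + 43.24 = 374.24
CON2 = 250 / 374.24 = 0.6680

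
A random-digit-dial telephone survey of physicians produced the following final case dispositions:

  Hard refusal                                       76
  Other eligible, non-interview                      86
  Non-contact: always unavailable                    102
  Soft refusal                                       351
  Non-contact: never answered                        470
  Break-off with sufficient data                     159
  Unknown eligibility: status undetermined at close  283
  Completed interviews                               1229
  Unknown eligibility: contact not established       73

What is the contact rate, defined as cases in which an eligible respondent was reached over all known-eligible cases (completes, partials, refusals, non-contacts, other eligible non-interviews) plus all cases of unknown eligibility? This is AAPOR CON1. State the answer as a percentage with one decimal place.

67.2%

Declined to participate = 76 + 351 = 427
No contact after all attempts = 470 + 102 = 572
Eligibility not determined = 73 + 283 = 356
Numerator → 1229 + 159 + 427 + 86 = 1901
Base → 1229 + 159 + 427 + 572 + 86 + 356 = 2829
CON1 = 1901 / 2829 = 0.6720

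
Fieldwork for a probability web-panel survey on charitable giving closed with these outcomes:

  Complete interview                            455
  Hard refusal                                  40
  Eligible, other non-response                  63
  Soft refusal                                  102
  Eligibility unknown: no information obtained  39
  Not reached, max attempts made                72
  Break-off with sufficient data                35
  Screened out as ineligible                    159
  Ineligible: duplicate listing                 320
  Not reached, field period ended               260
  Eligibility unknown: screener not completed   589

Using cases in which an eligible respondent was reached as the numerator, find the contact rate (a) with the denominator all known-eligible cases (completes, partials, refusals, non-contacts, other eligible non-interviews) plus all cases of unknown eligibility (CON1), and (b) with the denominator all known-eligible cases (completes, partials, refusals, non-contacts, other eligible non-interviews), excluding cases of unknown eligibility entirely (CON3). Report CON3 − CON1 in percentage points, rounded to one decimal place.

Declined to participate = 40 + 102 = 142
Never reached = 260 + 72 = 332
Unknown if eligible = 589 + 39 = 628
Screened out, ineligible = 159 + 320 = 479
Numerator → 455 + 35 + 142 + 63 = 695
Denom → 455 + 35 + 142 + 332 + 63 + 628 = 1655
CON1 = 695 / 1655 = 0.4199
Denom → 455 + 35 + 142 + 332 + 63 = 1027
CON3 = 695 / 1027 = 0.6767
Difference = 67.67 − 41.99 = 25.68 percentage points

25.7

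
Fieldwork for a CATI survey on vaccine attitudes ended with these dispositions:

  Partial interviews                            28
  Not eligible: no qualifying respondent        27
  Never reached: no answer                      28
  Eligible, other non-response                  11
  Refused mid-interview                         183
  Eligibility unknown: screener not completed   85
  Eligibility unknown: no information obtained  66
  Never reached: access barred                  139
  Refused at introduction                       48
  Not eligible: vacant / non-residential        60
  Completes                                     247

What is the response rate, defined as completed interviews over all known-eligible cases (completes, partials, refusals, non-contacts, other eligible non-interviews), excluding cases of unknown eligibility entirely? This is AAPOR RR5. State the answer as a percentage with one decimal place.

36.1%

Refusals = 48 + 183 = 231
Never reached = 28 + 139 = 167
Unknown if eligible = 85 + 66 = 151
Out of scope = 27 + 60 = 87
Numerator → 247
Denom → 247 + 28 + 231 + 167 + 11 = 684
RR5 = 247 / 684 = 0.3611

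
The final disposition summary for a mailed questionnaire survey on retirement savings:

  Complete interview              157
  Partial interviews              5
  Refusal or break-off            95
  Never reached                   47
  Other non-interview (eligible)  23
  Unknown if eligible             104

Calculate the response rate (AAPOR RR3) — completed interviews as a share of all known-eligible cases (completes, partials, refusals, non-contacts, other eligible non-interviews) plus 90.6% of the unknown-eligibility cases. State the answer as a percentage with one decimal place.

37.3%

Numerator = 157
Known eligible = 157 + 5 + 95 + 47 + 23 = 327
e × U = 0.9060 × 104 = 94.22
Denom = 327 + 94.22 = 421.22
RR3 = 157 / 421.22 = 0.3727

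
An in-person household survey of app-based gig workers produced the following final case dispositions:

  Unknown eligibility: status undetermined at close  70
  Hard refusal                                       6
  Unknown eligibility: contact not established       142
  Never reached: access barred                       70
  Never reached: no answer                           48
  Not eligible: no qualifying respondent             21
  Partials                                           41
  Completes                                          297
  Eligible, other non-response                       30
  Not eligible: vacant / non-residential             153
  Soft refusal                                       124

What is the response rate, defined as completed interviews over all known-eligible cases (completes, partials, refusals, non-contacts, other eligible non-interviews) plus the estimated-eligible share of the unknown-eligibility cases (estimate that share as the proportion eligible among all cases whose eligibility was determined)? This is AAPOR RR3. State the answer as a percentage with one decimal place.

Refusal or break-off = 6 + 124 = 130
Never reached = 48 + 70 = 118
Unknown eligibility = 142 + 70 = 212
Ineligible = 21 + 153 = 174
Top: 297
Determined eligible: 297 + 41 + 130 + 118 + 30 = 616
e = 616 / (616 + 174) = 616 / 790 = 0.7797
e × U: 0.7797 × 212 = 165.30
Denominator: 616 + 165.30 = 781.30
RR3 = 297 / 781.30 = 0.3801

38.0%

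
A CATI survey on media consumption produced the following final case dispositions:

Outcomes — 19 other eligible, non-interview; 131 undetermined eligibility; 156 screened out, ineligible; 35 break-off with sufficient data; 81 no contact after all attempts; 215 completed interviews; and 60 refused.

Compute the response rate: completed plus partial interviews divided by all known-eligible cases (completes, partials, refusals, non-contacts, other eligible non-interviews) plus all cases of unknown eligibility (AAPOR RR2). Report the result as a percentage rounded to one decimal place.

Top → 215 + 35 = 250
Denominator → 215 + 35 + 60 + 81 + 19 + 131 = 541
RR2 = 250 / 541 = 0.4621

46.2%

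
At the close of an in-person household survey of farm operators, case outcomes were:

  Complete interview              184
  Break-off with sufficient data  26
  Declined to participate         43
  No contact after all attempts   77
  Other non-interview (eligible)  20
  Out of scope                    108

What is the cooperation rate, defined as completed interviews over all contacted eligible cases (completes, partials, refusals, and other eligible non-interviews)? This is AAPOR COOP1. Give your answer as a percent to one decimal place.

Numerator: 184
Base: 184 + 26 + 43 + 20 = 273
COOP1 = 184 / 273 = 0.6740

67.4%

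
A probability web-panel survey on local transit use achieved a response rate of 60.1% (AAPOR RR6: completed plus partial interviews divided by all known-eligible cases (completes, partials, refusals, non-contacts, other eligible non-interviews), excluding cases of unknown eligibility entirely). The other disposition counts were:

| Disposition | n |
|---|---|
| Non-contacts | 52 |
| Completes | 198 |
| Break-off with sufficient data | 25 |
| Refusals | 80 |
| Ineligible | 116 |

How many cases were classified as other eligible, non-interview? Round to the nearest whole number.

Top → 198 + 25 = 223
RR6 = 223 / D = 0.601
D = 223 / 0.601 = 371.0
Rest of base = 355
other eligible, non-interview = 371.0 − 355 ≈ 16

16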